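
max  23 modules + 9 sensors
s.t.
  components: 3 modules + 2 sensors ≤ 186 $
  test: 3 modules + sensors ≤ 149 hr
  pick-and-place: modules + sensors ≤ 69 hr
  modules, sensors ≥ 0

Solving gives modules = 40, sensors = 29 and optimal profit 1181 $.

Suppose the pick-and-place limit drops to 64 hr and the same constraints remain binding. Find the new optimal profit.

Check each constraint at x*: components 178/186 (slack 8); test 149/149 (tight); pick-and-place 69/69 (tight).
By complementary slackness, y = 0 for the non-binding constraint.
The binding rows give the dual system: 3·y_test + 1·y_pick-and-place = 23 and 1·y_test + 1·y_pick-and-place = 9.
Solving: y_test = 7, y_pick-and-place = 2.
Δz = y_pick-and-place·Δb = 2 × (-5) = -10, so new z* = 1181 − 10 = 1171.

1171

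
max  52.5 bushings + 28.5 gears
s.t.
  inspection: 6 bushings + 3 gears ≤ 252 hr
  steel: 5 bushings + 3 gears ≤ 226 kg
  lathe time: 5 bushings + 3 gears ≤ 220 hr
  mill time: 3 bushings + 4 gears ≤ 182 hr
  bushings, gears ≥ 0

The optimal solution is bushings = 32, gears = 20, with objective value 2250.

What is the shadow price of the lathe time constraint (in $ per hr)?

At the optimum: inspection uses 252 of 252 (binding); steel uses 220 of 226 (slack = 6); lathe time uses 220 of 220 (binding); mill time uses 176 of 182 (slack = 6).
Since steel, mill time are not tight, their duals are 0.
Dual feasibility on the basic columns requires 6·y_inspection + 5·y_lathe time = 52.5, 3·y_inspection + 3·y_lathe time = 28.5.
Solving: y_inspection = 5, y_lathe time = 4.5.
Shadow price of lathe time = 4.5.

4.5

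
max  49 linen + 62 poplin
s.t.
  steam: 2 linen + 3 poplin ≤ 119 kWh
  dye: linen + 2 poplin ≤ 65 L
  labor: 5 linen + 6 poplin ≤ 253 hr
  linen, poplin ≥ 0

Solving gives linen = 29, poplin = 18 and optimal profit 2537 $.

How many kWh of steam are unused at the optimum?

7

steam used = 2·29 + 3·18 = 112; slack = 119 − 112 = 7.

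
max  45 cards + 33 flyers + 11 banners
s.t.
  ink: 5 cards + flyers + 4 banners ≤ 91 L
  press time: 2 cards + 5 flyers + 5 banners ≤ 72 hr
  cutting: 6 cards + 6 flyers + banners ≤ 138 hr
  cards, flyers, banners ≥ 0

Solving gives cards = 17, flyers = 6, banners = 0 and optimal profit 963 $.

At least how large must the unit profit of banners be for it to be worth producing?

Binding: ink and cutting. Non-binding: press time (8 unused).
By complementary slackness, y = 0 for the non-binding constraint.
Dual feasibility on the basic columns requires 5·y_ink + 6·y_cutting = 45, 1·y_ink + 6·y_cutting = 33.
This yields shadow prices y_ink = 3, y_cutting = 5.
banners enters the basis when its profit ≥ yᵀa₃ = 3·4 + 5·1 = 17.

17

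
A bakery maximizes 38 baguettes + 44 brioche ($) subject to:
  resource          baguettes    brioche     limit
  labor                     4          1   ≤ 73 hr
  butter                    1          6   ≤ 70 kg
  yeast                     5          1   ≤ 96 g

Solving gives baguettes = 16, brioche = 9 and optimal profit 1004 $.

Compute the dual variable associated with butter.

6

Binding: labor and butter. Non-binding: yeast (7 unused).
Slack constraints have shadow price 0 (complementary slackness).
From A_Bᵀ y = c: 4·y_labor + 1·y_butter = 38; 1·y_labor + 6·y_butter = 44.
This yields shadow prices y_labor = 8, y_butter = 6.
Shadow price of butter = 6.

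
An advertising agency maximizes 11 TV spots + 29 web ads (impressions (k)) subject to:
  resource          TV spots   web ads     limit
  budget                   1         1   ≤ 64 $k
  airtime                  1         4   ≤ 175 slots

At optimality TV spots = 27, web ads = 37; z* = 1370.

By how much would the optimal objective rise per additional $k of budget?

5

Both budget and airtime are binding at x*.
Dual feasibility on the basic columns requires 1·y_budget + 1·y_airtime = 11, 1·y_budget + 4·y_airtime = 29.
→ y_budget = 5 and y_airtime = 6.
Shadow price of budget = 5.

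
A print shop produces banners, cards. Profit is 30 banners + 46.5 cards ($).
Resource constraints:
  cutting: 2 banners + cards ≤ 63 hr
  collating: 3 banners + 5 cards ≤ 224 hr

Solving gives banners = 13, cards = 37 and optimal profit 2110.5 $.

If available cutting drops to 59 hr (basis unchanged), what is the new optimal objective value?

Both cutting and collating are binding at x*.
From A_Bᵀ y = c: 2·y_cutting + 3·y_collating = 30; 1·y_cutting + 5·y_collating = 46.5.
Solving: y_cutting = 1.5, y_collating = 9.
Δz = y_cutting·Δb = 1.5 × (-4) = -6, so new z* = 2110.5 − 6 = 2104.5.

2104.5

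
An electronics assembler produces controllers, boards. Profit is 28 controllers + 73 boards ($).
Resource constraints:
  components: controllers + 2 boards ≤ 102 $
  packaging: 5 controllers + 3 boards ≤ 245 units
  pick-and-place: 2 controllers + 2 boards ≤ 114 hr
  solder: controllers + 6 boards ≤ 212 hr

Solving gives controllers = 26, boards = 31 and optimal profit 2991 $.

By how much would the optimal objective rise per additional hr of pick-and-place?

9.5

Binding: pick-and-place and solder. Non-binding: components (14 unused), packaging (22 unused).
By complementary slackness, y = 0 for the non-binding constraints.
The binding rows give the dual system: 2·y_pick-and-place + 1·y_solder = 28 and 2·y_pick-and-place + 6·y_solder = 73.
This yields shadow prices y_pick-and-place = 9.5, y_solder = 9.
Shadow price of pick-and-place = 9.5.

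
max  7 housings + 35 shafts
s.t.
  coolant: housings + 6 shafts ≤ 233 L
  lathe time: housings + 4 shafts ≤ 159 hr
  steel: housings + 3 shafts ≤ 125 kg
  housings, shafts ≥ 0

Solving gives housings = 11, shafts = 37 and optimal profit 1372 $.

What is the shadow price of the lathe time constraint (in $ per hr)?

Binding: coolant and lathe time. Non-binding: steel (3 unused).
Since steel is not tight, its dual is 0.
Dual feasibility on the basic columns requires 1·y_coolant + 1·y_lathe time = 7, 6·y_coolant + 4·y_lathe time = 35.
→ y_coolant = 3.5 and y_lathe time = 3.5.
Shadow price of lathe time = 3.5.

3.5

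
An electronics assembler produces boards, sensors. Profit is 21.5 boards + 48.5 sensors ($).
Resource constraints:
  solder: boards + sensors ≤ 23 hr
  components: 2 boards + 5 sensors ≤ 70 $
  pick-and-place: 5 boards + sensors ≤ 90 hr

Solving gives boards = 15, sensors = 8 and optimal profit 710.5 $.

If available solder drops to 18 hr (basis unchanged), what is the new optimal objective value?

Check each constraint at x*: solder 23/23 (tight); components 70/70 (tight); pick-and-place 83/90 (slack 7).
Since pick-and-place is not tight, its dual is 0.
From A_Bᵀ y = c: 1·y_solder + 2·y_components = 21.5; 1·y_solder + 5·y_components = 48.5.
Solving: y_solder = 3.5, y_components = 9.
Δz = y_solder·Δb = 3.5 × (-5) = -17.5, so new z* = 710.5 − 17.5 = 693.

693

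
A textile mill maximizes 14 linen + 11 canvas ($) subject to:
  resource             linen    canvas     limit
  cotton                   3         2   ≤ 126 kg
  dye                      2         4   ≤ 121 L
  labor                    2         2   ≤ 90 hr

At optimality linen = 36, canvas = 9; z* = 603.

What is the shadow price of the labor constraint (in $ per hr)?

Check each constraint at x*: cotton 126/126 (tight); dye 108/121 (slack 13); labor 90/90 (tight).
Since dye is not tight, its dual is 0.
From A_Bᵀ y = c: 3·y_cotton + 2·y_labor = 14; 2·y_cotton + 2·y_labor = 11.
→ y_cotton = 3 and y_labor = 2.5.
Shadow price of labor = 2.5.

2.5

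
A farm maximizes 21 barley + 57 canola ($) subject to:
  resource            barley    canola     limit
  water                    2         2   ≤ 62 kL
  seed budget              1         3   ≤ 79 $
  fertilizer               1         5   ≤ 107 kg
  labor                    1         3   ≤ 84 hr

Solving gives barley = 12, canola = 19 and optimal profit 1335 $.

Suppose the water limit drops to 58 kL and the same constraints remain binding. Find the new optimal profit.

Binding: water and fertilizer. Non-binding: seed budget (10 unused), labor (15 unused).
Slack constraints have shadow price 0 (complementary slackness).
Dual feasibility on the basic columns requires 2·y_water + 1·y_fertilizer = 21, 2·y_water + 5·y_fertilizer = 57.
→ y_water = 6 and y_fertilizer = 9.
Δz = y_water·Δb = 6 × (-4) = -24, so new z* = 1335 − 24 = 1311.

1311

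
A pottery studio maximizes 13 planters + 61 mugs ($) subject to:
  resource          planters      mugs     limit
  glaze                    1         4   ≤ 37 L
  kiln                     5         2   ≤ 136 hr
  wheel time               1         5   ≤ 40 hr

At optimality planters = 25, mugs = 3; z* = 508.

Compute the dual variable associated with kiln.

At the optimum: glaze uses 37 of 37 (binding); kiln uses 131 of 136 (slack = 5); wheel time uses 40 of 40 (binding).
Slack constraints have shadow price 0 (complementary slackness).
The binding rows give the dual system: 1·y_glaze + 1·y_wheel time = 13 and 4·y_glaze + 5·y_wheel time = 61.
This yields shadow prices y_glaze = 4, y_wheel time = 9.
Shadow price of kiln = 0.

0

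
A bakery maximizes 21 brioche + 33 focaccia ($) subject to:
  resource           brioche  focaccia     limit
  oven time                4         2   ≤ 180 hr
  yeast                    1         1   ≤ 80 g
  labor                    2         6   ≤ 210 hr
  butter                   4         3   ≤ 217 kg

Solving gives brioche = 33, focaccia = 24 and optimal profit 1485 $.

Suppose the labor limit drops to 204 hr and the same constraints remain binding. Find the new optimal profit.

At the optimum: oven time uses 180 of 180 (binding); yeast uses 57 of 80 (slack = 23); labor uses 210 of 210 (binding); butter uses 204 of 217 (slack = 13).
Slack constraints have shadow price 0 (complementary slackness).
From A_Bᵀ y = c: 4·y_oven time + 2·y_labor = 21; 2·y_oven time + 6·y_labor = 33.
→ y_oven time = 3 and y_labor = 4.5.
Δz = y_labor·Δb = 4.5 × (-6) = -27, so new z* = 1485 − 27 = 1458.

1458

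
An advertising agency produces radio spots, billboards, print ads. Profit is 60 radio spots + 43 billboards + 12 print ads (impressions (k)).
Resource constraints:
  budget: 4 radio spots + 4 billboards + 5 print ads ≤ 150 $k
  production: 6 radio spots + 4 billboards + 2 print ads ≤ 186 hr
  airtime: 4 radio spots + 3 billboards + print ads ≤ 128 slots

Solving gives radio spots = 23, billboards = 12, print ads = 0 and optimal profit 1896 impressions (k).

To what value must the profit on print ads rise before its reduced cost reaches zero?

17

Binding: production and airtime. Non-binding: budget (10 unused).
Slack constraints have shadow price 0 (complementary slackness).
From A_Bᵀ y = c: 6·y_production + 4·y_airtime = 60; 4·y_production + 3·y_airtime = 43.
This yields shadow prices y_production = 4, y_airtime = 9.
print ads enters the basis when its profit ≥ yᵀa₃ = 4·2 + 9·1 = 17.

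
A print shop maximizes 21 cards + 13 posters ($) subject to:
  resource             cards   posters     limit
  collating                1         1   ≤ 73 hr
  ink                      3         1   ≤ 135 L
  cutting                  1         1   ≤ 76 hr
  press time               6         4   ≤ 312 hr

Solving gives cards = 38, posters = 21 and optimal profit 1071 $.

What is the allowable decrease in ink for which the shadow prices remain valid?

Binding constraints: ink, press time. The basis is B = [[3,1],[6,4]] with det 6.
Per unit decrease in ink, x* moves by d = (-0.6667, 1).
The basis stays optimal until collating becomes binding; allowable decrease = 42 L.

42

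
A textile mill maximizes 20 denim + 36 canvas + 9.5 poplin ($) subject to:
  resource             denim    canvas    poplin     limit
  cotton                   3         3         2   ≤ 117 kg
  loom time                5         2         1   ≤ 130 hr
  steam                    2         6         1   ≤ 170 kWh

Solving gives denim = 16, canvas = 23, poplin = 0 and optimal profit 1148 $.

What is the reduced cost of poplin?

Check each constraint at x*: cotton 117/117 (tight); loom time 126/130 (slack 4); steam 170/170 (tight).
By complementary slackness, y = 0 for the non-binding constraint.
Dual feasibility on the basic columns requires 3·y_cotton + 2·y_steam = 20, 3·y_cotton + 6·y_steam = 36.
→ y_cotton = 4 and y_steam = 4.
Reduced cost of poplin: c₃ − yᵀa₃ = 9.5 − (4·2 + 4·1) = 9.5 − 12 = -2.5.

-2.5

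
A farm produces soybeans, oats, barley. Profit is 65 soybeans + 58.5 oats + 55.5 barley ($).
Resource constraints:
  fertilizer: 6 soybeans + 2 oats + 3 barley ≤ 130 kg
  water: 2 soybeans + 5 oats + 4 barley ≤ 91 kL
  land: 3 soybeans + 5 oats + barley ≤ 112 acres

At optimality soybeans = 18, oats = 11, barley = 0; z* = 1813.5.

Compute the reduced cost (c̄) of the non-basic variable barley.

-2.5

At the optimum: fertilizer uses 130 of 130 (binding); water uses 91 of 91 (binding); land uses 109 of 112 (slack = 3).
By complementary slackness, y = 0 for the non-binding constraint.
The binding rows give the dual system: 6·y_fertilizer + 2·y_water = 65 and 2·y_fertilizer + 5·y_water = 58.5.
→ y_fertilizer = 8 and y_water = 8.5.
Reduced cost of barley: c₃ − yᵀa₃ = 55.5 − (8·3 + 8.5·4) = 55.5 − 58 = -2.5.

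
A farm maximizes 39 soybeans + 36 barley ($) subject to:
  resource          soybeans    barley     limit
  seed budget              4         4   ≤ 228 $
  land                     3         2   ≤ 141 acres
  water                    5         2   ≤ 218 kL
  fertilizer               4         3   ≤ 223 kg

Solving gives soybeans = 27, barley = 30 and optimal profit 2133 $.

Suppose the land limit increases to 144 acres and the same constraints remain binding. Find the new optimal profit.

At the optimum: seed budget uses 228 of 228 (binding); land uses 141 of 141 (binding); water uses 195 of 218 (slack = 23); fertilizer uses 198 of 223 (slack = 25).
By complementary slackness, y = 0 for the non-binding constraints.
Dual feasibility on the basic columns requires 4·y_seed budget + 3·y_land = 39, 4·y_seed budget + 2·y_land = 36.
This yields shadow prices y_seed budget = 7.5, y_land = 3.
Δz = y_land·Δb = 3 × (3) = 9, so new z* = 2133 + 9 = 2142.

2142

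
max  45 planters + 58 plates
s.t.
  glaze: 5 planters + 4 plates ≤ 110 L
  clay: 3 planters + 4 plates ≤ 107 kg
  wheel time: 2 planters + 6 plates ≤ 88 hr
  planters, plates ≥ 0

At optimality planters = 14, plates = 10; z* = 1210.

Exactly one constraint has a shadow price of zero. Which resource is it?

glaze: 110/110 (binding)
clay: 82/107 (slack 25)
wheel time: 88/88 (binding)
By complementary slackness, a constraint with positive slack has shadow price 0 → clay.

clay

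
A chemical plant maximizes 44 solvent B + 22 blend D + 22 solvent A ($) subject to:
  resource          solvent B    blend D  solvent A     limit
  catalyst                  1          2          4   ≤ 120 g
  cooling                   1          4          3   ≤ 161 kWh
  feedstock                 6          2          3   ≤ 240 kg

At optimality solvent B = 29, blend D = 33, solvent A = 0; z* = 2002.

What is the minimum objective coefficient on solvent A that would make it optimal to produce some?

At the optimum: catalyst uses 95 of 120 (slack = 25); cooling uses 161 of 161 (binding); feedstock uses 240 of 240 (binding).
Since catalyst is not tight, its dual is 0.
The binding rows give the dual system: 1·y_cooling + 6·y_feedstock = 44 and 4·y_cooling + 2·y_feedstock = 22.
→ y_cooling = 2 and y_feedstock = 7.
solvent A enters the basis when its profit ≥ yᵀa₃ = 2·3 + 7·3 = 27.

27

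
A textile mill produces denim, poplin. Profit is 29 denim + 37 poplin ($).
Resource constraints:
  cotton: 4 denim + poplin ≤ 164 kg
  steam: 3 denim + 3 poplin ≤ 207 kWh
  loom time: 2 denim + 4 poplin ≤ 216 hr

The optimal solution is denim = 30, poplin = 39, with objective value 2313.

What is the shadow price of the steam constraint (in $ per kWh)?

Check each constraint at x*: cotton 159/164 (slack 5); steam 207/207 (tight); loom time 216/216 (tight).
By complementary slackness, y = 0 for the non-binding constraint.
From A_Bᵀ y = c: 3·y_steam + 2·y_loom time = 29; 3·y_steam + 4·y_loom time = 37.
This yields shadow prices y_steam = 7, y_loom time = 4.
Shadow price of steam = 7.

7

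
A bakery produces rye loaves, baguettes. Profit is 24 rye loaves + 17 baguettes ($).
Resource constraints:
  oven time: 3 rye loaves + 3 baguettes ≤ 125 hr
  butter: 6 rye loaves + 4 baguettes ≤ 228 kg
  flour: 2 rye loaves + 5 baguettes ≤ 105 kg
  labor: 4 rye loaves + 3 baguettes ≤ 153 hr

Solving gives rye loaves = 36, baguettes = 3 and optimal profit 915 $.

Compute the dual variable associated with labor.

3

Binding: butter and labor. Non-binding: oven time (8 unused), flour (18 unused).
Slack constraints have shadow price 0 (complementary slackness).
Dual feasibility on the basic columns requires 6·y_butter + 4·y_labor = 24, 4·y_butter + 3·y_labor = 17.
This yields shadow prices y_butter = 2, y_labor = 3.
Shadow price of labor = 3.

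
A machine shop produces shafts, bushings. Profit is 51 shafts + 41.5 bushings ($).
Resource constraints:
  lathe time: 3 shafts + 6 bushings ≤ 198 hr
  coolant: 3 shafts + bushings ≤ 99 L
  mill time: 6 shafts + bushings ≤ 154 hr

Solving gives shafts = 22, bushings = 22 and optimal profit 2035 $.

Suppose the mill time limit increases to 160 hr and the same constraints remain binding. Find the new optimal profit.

2068

At the optimum: lathe time uses 198 of 198 (binding); coolant uses 88 of 99 (slack = 11); mill time uses 154 of 154 (binding).
By complementary slackness, y = 0 for the non-binding constraint.
From A_Bᵀ y = c: 3·y_lathe time + 6·y_mill time = 51; 6·y_lathe time + 1·y_mill time = 41.5.
Solving: y_lathe time = 6, y_mill time = 5.5.
Δz = y_mill time·Δb = 5.5 × (6) = 33, so new z* = 2035 + 33 = 2068.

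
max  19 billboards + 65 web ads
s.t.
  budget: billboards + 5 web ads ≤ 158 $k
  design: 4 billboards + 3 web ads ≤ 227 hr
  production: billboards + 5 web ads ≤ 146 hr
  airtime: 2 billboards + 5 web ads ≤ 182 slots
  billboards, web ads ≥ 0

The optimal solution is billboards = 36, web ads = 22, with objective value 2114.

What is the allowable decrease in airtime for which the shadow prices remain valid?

Binding constraints: production, airtime. The basis is B = [[1,5],[2,5]] with det -5.
Per unit decrease in airtime, x* moves by d = (-1, 0.2).
The basis stays optimal until billboards reaches 0; allowable decrease = 36 slots.

36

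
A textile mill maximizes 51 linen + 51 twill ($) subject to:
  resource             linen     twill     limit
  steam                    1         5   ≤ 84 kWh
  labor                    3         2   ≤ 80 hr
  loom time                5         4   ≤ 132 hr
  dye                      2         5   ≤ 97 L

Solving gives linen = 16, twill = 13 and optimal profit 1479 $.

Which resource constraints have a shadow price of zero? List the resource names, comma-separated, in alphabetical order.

labor, steam

steam: 81/84 (slack 3)
labor: 74/80 (slack 6)
loom time: 132/132 (binding)
dye: 97/97 (binding)
By complementary slackness, a constraint with positive slack has shadow price 0 → labor, steam.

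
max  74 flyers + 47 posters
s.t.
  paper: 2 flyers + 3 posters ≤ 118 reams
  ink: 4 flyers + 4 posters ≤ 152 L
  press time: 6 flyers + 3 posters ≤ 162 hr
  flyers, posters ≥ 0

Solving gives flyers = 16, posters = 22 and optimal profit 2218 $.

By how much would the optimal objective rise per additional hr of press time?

9

Binding: ink and press time. Non-binding: paper (20 unused).
By complementary slackness, y = 0 for the non-binding constraint.
Dual feasibility on the basic columns requires 4·y_ink + 6·y_press time = 74, 4·y_ink + 3·y_press time = 47.
This yields shadow prices y_ink = 5, y_press time = 9.
Shadow price of press time = 9.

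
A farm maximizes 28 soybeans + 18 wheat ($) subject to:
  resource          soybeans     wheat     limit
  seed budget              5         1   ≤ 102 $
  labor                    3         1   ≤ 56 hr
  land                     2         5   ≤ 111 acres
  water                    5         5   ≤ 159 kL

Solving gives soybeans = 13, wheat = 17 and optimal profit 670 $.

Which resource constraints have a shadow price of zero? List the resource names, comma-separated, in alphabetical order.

seed budget, water

seed budget: 82/102 (slack 20)
labor: 56/56 (binding)
land: 111/111 (binding)
water: 150/159 (slack 9)
By complementary slackness, a constraint with positive slack has shadow price 0 → seed budget, water.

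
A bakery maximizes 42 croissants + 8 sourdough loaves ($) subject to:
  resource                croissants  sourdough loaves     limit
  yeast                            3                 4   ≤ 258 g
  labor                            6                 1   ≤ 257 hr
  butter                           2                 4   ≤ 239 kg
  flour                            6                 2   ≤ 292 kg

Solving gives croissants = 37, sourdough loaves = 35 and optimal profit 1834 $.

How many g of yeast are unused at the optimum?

7

yeast used = 3·37 + 4·35 = 251; slack = 258 − 251 = 7.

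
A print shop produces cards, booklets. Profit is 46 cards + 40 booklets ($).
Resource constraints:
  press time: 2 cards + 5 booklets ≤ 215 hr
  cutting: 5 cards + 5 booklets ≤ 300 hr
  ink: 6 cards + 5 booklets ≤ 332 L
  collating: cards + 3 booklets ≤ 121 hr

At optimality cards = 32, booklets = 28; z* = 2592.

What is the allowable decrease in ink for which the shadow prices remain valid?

Binding constraints: cutting, ink. The basis is B = [[5,5],[6,5]] with det -5.
Per unit decrease in ink, x* moves by d = (-1, 1).
The basis stays optimal until collating becomes binding; allowable decrease = 2.5 L.

2.5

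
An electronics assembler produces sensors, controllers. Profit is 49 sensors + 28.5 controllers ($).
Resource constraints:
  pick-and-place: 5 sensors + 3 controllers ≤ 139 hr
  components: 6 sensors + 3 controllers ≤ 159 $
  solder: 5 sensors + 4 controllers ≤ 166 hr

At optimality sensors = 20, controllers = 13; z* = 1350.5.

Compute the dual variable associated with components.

At the optimum: pick-and-place uses 139 of 139 (binding); components uses 159 of 159 (binding); solder uses 152 of 166 (slack = 14).
By complementary slackness, y = 0 for the non-binding constraint.
From A_Bᵀ y = c: 5·y_pick-and-place + 6·y_components = 49; 3·y_pick-and-place + 3·y_components = 28.5.
This yields shadow prices y_pick-and-place = 8, y_components = 1.5.
Shadow price of components = 1.5.

1.5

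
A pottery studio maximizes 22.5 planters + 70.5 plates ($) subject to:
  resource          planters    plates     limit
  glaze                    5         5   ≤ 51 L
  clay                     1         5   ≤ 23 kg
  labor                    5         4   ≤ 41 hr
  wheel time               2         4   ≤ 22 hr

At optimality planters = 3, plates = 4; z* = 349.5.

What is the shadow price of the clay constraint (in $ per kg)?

Binding: clay and wheel time. Non-binding: glaze (16 unused), labor (10 unused).
Since glaze, labor are not tight, their duals are 0.
The binding rows give the dual system: 1·y_clay + 2·y_wheel time = 22.5 and 5·y_clay + 4·y_wheel time = 70.5.
Solving: y_clay = 8.5, y_wheel time = 7.
Shadow price of clay = 8.5.

8.5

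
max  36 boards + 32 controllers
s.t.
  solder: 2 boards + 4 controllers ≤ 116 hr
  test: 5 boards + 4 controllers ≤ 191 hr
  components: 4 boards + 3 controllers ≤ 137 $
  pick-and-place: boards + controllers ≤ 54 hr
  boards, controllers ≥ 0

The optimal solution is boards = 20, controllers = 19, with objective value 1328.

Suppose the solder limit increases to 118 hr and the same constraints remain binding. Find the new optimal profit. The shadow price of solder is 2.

1332

Δb = 2, so new z* = 1328 + (2)·(2) = 1328 + 4 = 1332.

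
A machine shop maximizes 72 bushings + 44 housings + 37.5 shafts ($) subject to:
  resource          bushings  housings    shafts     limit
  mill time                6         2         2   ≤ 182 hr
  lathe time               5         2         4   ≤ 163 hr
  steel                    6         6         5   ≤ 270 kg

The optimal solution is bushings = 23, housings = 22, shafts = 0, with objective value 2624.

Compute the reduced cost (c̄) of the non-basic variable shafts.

-1.5

Check each constraint at x*: mill time 182/182 (tight); lathe time 159/163 (slack 4); steel 270/270 (tight).
Slack constraints have shadow price 0 (complementary slackness).
The binding rows give the dual system: 6·y_mill time + 6·y_steel = 72 and 2·y_mill time + 6·y_steel = 44.
→ y_mill time = 7 and y_steel = 5.
Reduced cost of shafts: c₃ − yᵀa₃ = 37.5 − (7·2 + 5·5) = 37.5 − 39 = -1.5.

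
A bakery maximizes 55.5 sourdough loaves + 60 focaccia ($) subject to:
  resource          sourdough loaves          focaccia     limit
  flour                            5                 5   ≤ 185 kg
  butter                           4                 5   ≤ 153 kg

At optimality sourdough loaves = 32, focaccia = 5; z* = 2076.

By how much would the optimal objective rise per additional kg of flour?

Both flour and butter are binding at x*.
From A_Bᵀ y = c: 5·y_flour + 4·y_butter = 55.5; 5·y_flour + 5·y_butter = 60.
→ y_flour = 7.5 and y_butter = 4.5.
Shadow price of flour = 7.5.

7.5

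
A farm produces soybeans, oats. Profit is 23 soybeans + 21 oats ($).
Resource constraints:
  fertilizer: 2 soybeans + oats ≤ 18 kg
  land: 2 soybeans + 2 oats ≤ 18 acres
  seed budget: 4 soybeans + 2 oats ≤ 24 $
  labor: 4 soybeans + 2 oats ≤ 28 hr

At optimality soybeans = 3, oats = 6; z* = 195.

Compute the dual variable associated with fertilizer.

0

Check each constraint at x*: fertilizer 12/18 (slack 6); land 18/18 (tight); seed budget 24/24 (tight); labor 24/28 (slack 4).
Since fertilizer, labor are not tight, their duals are 0.
The binding rows give the dual system: 2·y_land + 4·y_seed budget = 23 and 2·y_land + 2·y_seed budget = 21.
This yields shadow prices y_land = 9.5, y_seed budget = 1.
Shadow price of fertilizer = 0.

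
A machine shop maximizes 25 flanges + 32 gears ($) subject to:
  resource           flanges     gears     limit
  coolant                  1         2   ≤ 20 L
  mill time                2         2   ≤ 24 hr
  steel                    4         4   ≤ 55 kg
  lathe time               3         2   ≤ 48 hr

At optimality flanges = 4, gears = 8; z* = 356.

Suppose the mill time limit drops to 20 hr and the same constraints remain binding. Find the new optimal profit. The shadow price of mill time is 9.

Δb = -4, so new z* = 356 + (9)·(-4) = 356 − 36 = 320.

320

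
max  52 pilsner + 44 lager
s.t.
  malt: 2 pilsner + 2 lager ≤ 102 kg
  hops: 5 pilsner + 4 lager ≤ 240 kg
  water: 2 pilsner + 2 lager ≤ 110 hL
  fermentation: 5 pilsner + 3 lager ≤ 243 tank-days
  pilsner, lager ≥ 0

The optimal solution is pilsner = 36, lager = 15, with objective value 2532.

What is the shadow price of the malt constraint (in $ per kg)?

6

At the optimum: malt uses 102 of 102 (binding); hops uses 240 of 240 (binding); water uses 102 of 110 (slack = 8); fermentation uses 225 of 243 (slack = 18).
Slack constraints have shadow price 0 (complementary slackness).
The binding rows give the dual system: 2·y_malt + 5·y_hops = 52 and 2·y_malt + 4·y_hops = 44.
Solving: y_malt = 6, y_hops = 8.
Shadow price of malt = 6.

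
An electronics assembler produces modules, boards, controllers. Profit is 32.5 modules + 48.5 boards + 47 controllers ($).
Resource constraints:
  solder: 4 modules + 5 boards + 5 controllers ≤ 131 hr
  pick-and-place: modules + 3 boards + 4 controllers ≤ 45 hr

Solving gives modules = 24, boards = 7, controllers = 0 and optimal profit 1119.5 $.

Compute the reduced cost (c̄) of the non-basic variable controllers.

-6

Check each constraint at x*: solder 131/131 (tight); pick-and-place 45/45 (tight).
From A_Bᵀ y = c: 4·y_solder + 1·y_pick-and-place = 32.5; 5·y_solder + 3·y_pick-and-place = 48.5.
→ y_solder = 7 and y_pick-and-place = 4.5.
Reduced cost of controllers: c₃ − yᵀa₃ = 47 − (7·5 + 4.5·4) = 47 − 53 = -6.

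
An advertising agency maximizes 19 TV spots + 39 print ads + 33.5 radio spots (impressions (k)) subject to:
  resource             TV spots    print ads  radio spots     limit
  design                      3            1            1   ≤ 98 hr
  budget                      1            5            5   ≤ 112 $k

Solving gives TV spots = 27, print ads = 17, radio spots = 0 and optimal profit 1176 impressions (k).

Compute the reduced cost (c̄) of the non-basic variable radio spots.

-5.5

Both design and budget are binding at x*.
From A_Bᵀ y = c: 3·y_design + 1·y_budget = 19; 1·y_design + 5·y_budget = 39.
Solving: y_design = 4, y_budget = 7.
Reduced cost of radio spots: c₃ − yᵀa₃ = 33.5 − (4·1 + 7·5) = 33.5 − 39 = -5.5.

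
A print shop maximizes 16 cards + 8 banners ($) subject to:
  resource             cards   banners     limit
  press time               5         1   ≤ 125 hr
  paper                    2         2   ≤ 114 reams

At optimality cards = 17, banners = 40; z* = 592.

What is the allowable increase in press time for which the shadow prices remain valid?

Binding constraints: press time, paper. The basis is B = [[5,1],[2,2]] with det 8.
Per unit increase in press time, x* moves by d = (0.25, -0.25).
The basis stays optimal until banners reaches 0; allowable increase = 160 hr.

160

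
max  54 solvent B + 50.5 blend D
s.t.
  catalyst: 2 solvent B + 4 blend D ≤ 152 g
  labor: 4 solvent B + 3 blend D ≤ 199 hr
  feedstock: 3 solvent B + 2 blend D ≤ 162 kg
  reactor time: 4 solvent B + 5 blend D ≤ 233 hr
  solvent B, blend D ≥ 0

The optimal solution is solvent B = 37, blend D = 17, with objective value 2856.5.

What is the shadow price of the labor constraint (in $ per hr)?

Binding: labor and reactor time. Non-binding: catalyst (10 unused), feedstock (17 unused).
By complementary slackness, y = 0 for the non-binding constraints.
From A_Bᵀ y = c: 4·y_labor + 4·y_reactor time = 54; 3·y_labor + 5·y_reactor time = 50.5.
This yields shadow prices y_labor = 8.5, y_reactor time = 5.
Shadow price of labor = 8.5.

8.5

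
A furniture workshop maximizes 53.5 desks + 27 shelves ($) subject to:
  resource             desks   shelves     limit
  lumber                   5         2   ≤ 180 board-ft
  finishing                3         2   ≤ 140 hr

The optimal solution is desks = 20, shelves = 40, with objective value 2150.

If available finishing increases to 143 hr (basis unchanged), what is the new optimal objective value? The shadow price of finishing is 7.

Δb = 3, so new z* = 2150 + (7)·(3) = 2150 + 21 = 2171.

2171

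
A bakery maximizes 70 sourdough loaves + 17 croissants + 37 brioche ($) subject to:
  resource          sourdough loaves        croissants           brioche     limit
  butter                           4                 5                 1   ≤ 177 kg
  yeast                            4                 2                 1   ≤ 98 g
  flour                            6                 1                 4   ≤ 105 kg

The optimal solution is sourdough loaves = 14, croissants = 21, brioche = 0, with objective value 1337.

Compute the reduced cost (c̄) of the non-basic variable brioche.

-3

Binding: yeast and flour. Non-binding: butter (16 unused).
By complementary slackness, y = 0 for the non-binding constraint.
From A_Bᵀ y = c: 4·y_yeast + 6·y_flour = 70; 2·y_yeast + 1·y_flour = 17.
This yields shadow prices y_yeast = 4, y_flour = 9.
Reduced cost of brioche: c₃ − yᵀa₃ = 37 − (4·1 + 9·4) = 37 − 40 = -3.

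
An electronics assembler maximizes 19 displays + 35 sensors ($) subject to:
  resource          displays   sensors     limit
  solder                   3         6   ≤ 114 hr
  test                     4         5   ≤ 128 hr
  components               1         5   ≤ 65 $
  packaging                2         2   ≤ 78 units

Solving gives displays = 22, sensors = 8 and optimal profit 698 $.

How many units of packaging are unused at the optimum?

18

packaging used = 2·22 + 2·8 = 60; slack = 78 − 60 = 18.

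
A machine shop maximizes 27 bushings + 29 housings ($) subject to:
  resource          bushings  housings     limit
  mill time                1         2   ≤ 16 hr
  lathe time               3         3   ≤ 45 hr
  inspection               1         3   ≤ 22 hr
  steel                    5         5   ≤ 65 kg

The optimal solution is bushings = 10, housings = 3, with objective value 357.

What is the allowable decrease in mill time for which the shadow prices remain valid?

Binding constraints: mill time, steel. The basis is B = [[1,2],[5,5]] with det -5.
Per unit decrease in mill time, x* moves by d = (1, -1).
The basis stays optimal until housings reaches 0; allowable decrease = 3 hr.

3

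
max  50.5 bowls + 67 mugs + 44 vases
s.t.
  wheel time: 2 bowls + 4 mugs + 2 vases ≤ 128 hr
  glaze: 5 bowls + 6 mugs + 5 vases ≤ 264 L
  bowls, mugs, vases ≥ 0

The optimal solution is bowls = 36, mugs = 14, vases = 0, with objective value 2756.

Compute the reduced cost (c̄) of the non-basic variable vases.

-6.5

Check each constraint at x*: wheel time 128/128 (tight); glaze 264/264 (tight).
From A_Bᵀ y = c: 2·y_wheel time + 5·y_glaze = 50.5; 4·y_wheel time + 6·y_glaze = 67.
→ y_wheel time = 4 and y_glaze = 8.5.
Reduced cost of vases: c₃ − yᵀa₃ = 44 − (4·2 + 8.5·5) = 44 − 50.5 = -6.5.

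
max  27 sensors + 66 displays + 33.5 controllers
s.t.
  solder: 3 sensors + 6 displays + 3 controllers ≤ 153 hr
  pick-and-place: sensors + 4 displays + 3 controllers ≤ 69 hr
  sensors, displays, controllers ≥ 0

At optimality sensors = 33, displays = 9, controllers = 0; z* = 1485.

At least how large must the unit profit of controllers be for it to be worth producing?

39

At the optimum: solder uses 153 of 153 (binding); pick-and-place uses 69 of 69 (binding).
From A_Bᵀ y = c: 3·y_solder + 1·y_pick-and-place = 27; 6·y_solder + 4·y_pick-and-place = 66.
Solving: y_solder = 7, y_pick-and-place = 6.
controllers enters the basis when its profit ≥ yᵀa₃ = 7·3 + 6·3 = 39.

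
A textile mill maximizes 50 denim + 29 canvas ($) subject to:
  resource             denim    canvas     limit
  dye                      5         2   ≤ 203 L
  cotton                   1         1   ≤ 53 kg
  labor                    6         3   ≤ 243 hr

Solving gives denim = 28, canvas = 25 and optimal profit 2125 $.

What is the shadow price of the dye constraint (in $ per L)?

0

At the optimum: dye uses 190 of 203 (slack = 13); cotton uses 53 of 53 (binding); labor uses 243 of 243 (binding).
Slack constraints have shadow price 0 (complementary slackness).
Dual feasibility on the basic columns requires 1·y_cotton + 6·y_labor = 50, 1·y_cotton + 3·y_labor = 29.
→ y_cotton = 8 and y_labor = 7.
Shadow price of dye = 0.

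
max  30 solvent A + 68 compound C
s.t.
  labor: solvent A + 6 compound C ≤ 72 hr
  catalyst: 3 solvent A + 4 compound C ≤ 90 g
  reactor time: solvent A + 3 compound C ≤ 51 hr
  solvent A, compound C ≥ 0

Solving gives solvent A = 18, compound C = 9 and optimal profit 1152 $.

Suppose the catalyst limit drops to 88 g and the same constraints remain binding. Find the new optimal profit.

Binding: labor and catalyst. Non-binding: reactor time (6 unused).
By complementary slackness, y = 0 for the non-binding constraint.
The binding rows give the dual system: 1·y_labor + 3·y_catalyst = 30 and 6·y_labor + 4·y_catalyst = 68.
This yields shadow prices y_labor = 6, y_catalyst = 8.
Δz = y_catalyst·Δb = 8 × (-2) = -16, so new z* = 1152 − 16 = 1136.

1136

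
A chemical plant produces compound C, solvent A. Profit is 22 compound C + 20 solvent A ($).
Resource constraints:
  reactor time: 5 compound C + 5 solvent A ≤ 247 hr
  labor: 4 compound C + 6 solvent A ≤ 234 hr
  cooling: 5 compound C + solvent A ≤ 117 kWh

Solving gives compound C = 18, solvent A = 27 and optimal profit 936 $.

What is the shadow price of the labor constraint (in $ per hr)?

Binding: labor and cooling. Non-binding: reactor time (22 unused).
By complementary slackness, y = 0 for the non-binding constraint.
Dual feasibility on the basic columns requires 4·y_labor + 5·y_cooling = 22, 6·y_labor + 1·y_cooling = 20.
This yields shadow prices y_labor = 3, y_cooling = 2.
Shadow price of labor = 3.

3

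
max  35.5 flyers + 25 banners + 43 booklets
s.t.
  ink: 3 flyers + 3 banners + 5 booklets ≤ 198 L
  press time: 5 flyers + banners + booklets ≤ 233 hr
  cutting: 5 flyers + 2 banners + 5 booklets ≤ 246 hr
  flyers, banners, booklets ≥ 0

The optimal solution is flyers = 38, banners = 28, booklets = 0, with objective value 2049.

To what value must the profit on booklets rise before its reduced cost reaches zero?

At the optimum: ink uses 198 of 198 (binding); press time uses 218 of 233 (slack = 15); cutting uses 246 of 246 (binding).
Slack constraints have shadow price 0 (complementary slackness).
The binding rows give the dual system: 3·y_ink + 5·y_cutting = 35.5 and 3·y_ink + 2·y_cutting = 25.
→ y_ink = 6 and y_cutting = 3.5.
booklets enters the basis when its profit ≥ yᵀa₃ = 6·5 + 3.5·5 = 47.5.

47.5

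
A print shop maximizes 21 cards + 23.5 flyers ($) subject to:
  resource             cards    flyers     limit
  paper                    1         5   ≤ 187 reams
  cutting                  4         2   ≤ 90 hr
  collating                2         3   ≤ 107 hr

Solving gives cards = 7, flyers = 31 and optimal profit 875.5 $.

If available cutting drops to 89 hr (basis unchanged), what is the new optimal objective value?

873.5

Binding: cutting and collating. Non-binding: paper (25 unused).
By complementary slackness, y = 0 for the non-binding constraint.
The binding rows give the dual system: 4·y_cutting + 2·y_collating = 21 and 2·y_cutting + 3·y_collating = 23.5.
Solving: y_cutting = 2, y_collating = 6.5.
Δz = y_cutting·Δb = 2 × (-1) = -2, so new z* = 875.5 − 2 = 873.5.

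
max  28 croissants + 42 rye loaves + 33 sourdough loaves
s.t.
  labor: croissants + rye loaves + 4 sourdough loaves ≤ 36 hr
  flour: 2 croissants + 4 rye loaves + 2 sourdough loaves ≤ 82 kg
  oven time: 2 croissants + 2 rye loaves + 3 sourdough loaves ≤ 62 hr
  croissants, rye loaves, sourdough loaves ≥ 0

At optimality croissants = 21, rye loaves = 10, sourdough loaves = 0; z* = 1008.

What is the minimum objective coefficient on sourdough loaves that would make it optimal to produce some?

Check each constraint at x*: labor 31/36 (slack 5); flour 82/82 (tight); oven time 62/62 (tight).
By complementary slackness, y = 0 for the non-binding constraint.
Dual feasibility on the basic columns requires 2·y_flour + 2·y_oven time = 28, 4·y_flour + 2·y_oven time = 42.
This yields shadow prices y_flour = 7, y_oven time = 7.
sourdough loaves enters the basis when its profit ≥ yᵀa₃ = 7·2 + 7·3 = 35.

35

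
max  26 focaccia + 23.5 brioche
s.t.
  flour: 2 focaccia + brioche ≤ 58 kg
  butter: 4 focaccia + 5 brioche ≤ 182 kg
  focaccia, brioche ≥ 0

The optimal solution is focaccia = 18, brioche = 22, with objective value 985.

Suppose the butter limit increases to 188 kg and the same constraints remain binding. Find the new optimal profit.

Both flour and butter are binding at x*.
The binding rows give the dual system: 2·y_flour + 4·y_butter = 26 and 1·y_flour + 5·y_butter = 23.5.
This yields shadow prices y_flour = 6, y_butter = 3.5.
Δz = y_butter·Δb = 3.5 × (6) = 21, so new z* = 985 + 21 = 1006.

1006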